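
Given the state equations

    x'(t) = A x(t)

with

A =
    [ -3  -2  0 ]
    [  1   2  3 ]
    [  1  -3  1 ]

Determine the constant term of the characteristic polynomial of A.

37

Expand det(sI - A) for the 3×3 matrix.
p(s) = s^3 + 4s + 37.
(Check: constant term = det(-A) = (-1)^3 det A = 37; coefficient of s^2 = -tr A = 0.)
The constant term is 37.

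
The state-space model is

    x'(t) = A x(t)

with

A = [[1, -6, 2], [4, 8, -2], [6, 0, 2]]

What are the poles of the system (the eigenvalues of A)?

2, 4, 5

det(sI - A) = s^3 - (tr A)s^2 + (M11 + M22 + M33)s - det A, where Mii is the 2×2 principal minor of A obtained by deleting row i and column i.
tr A = 1 + 8 + 2 = 11; M11 = 8·2 - (-2)·0 = 16 - 0 = 16; M22 = 1·2 - 2·6 = 2 - 12 = -10; M33 = 1·8 - (-6)·4 = 8 - (-24) = 32; sum of minors = 38.
det A = 1·(8·2 - (-2)·0) - (-6)·(4·2 - (-2)·6) + 2·(4·0 - 8·6) = 1·16 - (-6)·20 + 2·(-48) = 40.
So p(s) = det(sI - A) = s^3 - 11s^2 + 38s - 40.
Rational-root test: any integer root divides -40. Testing small divisors, s = 2 works: p(2) = 8 + (-44) + 76 + (-40) = 0, so (s - 2) is a factor.
Dividing, p(s) = (s - 2)(s^2 - 9s + 20).
Factor s^2 - 9s + 20: two numbers with sum 9 and product 20 are 5 and 4, so s^2 - 9s + 20 = (s - 5)(s - 4).
Hence p(s) = (s - 5) (s - 4) (s - 2), with roots 2, 4, 5.
At least one eigenvalue has non-negative real part, so the system is not asymptotically stable.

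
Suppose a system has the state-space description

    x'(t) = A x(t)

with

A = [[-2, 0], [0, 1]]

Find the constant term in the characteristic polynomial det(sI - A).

-2

For a 2×2 matrix, det(sI - A) = s^2 - (tr A)s + det A.
tr A = -1, det A = -2.
So p(s) = s^2 + s - 2.
The constant term is -2.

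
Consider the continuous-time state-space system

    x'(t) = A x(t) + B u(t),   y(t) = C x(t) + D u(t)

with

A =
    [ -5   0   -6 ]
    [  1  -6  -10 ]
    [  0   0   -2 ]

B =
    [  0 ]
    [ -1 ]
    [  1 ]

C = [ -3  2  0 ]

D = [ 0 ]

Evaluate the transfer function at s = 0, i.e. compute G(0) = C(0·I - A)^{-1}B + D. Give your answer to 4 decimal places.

-0.4000

G(0) = C(-A)^{-1}B + D = -C A^{-1} B + D.
det A = -60, so A^{-1} = (1/-60)·adj(A) = [[-1/5, 0, 3/5], [-1/30, -1/6, 14/15], [0, 0, -1/2]]
A^{-1} B = [3/5, 11/10, -1/2]^T
C A^{-1} B = 2/5
G(0) = D - C A^{-1} B = 0 - (2/5) = -2/5 ≈ -0.4000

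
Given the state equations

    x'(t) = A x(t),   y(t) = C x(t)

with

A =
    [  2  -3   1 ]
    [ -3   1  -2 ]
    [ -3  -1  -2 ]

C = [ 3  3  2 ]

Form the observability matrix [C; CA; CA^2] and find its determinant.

6

CA = [[-9, -8, -7]]
CA^2 = [[27, 26, 21]]
Observability matrix O = [C; CA; CA^2] = [[3, 3, 2], [-9, -8, -7], [27, 26, 21]]
Expanding along the first row, det(O) = 3·((-8)·21 - (-7)·26) - 3·((-9)·21 - (-7)·27) + 2·((-9)·26 - (-8)·27) = 3·14 - 3·0 + 2·(-18) = 6
Since det(O) ≠ 0, rank(O) = 3 and the system is completely observable.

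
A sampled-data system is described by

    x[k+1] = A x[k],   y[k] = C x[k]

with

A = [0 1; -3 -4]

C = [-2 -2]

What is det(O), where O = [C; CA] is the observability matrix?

CA = [[6, 6]]
Observability matrix O = [C; CA] = [[-2, -2], [6, 6]]
det(O) = (-2)·6 - (-2)·6 = -12 - (-12) = 0
Since det(O) = 0, rank(O) < 2 and the system is not completely observable.

0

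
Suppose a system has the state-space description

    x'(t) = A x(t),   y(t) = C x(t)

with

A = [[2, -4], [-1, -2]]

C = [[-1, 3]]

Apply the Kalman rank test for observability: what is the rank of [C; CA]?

2

CA = [[-5, -2]]
Observability matrix O = [C; CA] = [[-1, 3], [-5, -2]]
det(O) = (-1)·(-2) - 3·(-5) = 2 - (-15) = 17 ≠ 0, so rank(O) = 2.
rank(O) = 2 = n, so the pair (A, C) is completely observable.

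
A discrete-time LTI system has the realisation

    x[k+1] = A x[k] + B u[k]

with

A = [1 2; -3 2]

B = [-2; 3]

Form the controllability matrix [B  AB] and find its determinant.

AB = [[4], [12]]
Controllability matrix C = [B  AB] = [[-2, 4], [3, 12]]
det(C) = (-2)·12 - 4·3 = -24 - 12 = -36
Since det(C) ≠ 0, rank(C) = 2 and the system is completely controllable.

-36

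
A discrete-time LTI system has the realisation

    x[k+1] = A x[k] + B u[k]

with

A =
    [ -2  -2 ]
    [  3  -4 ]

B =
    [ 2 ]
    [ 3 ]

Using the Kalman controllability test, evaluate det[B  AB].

AB = [[-10], [-6]]
Controllability matrix C = [B  AB] = [[2, -10], [3, -6]]
det(C) = 2·(-6) - (-10)·3 = -12 - (-30) = 18
Since det(C) ≠ 0, rank(C) = 2 and the system is completely controllable.

18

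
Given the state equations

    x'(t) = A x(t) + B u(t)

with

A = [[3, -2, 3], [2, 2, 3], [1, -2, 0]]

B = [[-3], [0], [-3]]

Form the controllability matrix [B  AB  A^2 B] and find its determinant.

AB = [[-18], [-15], [-3]]
A^2B = [[-33], [-75], [12]]
Controllability matrix C = [B  AB  A^2B] = [[-3, -18, -33], [0, -15, -75], [-3, -3, 12]]
Expanding along the first row, det(C) = (-3)·((-15)·12 - (-75)·(-3)) - (-18)·(0·12 - (-75)·(-3)) + (-33)·(0·(-3) - (-15)·(-3)) = (-3)·(-405) - (-18)·(-225) + (-33)·(-45) = -1350
Since det(C) ≠ 0, rank(C) = 3 and the system is completely controllable.

-1350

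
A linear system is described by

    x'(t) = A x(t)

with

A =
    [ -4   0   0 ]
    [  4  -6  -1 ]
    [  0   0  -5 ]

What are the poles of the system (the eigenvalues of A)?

det(sI - A) = s^3 - (tr A)s^2 + (M11 + M22 + M33)s - det A, where Mii is the 2×2 principal minor of A obtained by deleting row i and column i.
tr A = (-4) + (-6) + (-5) = -15; M11 = (-6)·(-5) - (-1)·0 = 30 - 0 = 30; M22 = (-4)·(-5) - 0·0 = 20 - 0 = 20; M33 = (-4)·(-6) - 0·4 = 24 - 0 = 24; sum of minors = 74.
det A = (-4)·((-6)·(-5) - (-1)·0) - 0·(4·(-5) - (-1)·0) + 0·(4·0 - (-6)·0) = (-4)·30 - 0·(-20) + 0·0 = -120.
So p(s) = det(sI - A) = s^3 + 15s^2 + 74s + 120.
Rational-root test: any integer root divides 120. Testing small divisors, s = -4 works: p(-4) = -64 + 240 + (-296) + 120 = 0, so (s + 4) is a factor.
Dividing, p(s) = (s + 4)(s^2 + 11s + 30).
Factor s^2 + 11s + 30: two numbers with sum -11 and product 30 are -5 and -6, so s^2 + 11s + 30 = (s + 5)(s + 6).
Hence p(s) = (s + 4) (s + 5) (s + 6), with roots -6, -5, -4.
All eigenvalues have negative real part, so the system is asymptotically stable.

-6, -5, -4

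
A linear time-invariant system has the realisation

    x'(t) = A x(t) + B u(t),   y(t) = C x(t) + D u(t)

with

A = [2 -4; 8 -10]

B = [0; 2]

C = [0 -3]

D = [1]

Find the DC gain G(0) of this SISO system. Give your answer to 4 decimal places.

G(0) = C(-A)^{-1}B + D = -C A^{-1} B + D.
det A = 12, so A^{-1} = (1/12)·adj(A) = [[-5/6, 1/3], [-2/3, 1/6]]
A^{-1} B = [2/3, 1/3]^T
C A^{-1} B = -1
G(0) = D - C A^{-1} B = 1 - (-1) = 2

2.0000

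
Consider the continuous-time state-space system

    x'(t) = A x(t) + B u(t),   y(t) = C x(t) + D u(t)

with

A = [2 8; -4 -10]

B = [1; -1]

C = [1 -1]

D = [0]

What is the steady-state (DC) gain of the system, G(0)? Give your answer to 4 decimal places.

G(0) = C(-A)^{-1}B + D = -C A^{-1} B + D.
det A = 12, so A^{-1} = (1/12)·adj(A) = [[-5/6, -2/3], [1/3, 1/6]]
A^{-1} B = [-1/6, 1/6]^T
C A^{-1} B = -1/3
G(0) = D - C A^{-1} B = 0 - (-1/3) = 1/3 ≈ 0.3333

0.3333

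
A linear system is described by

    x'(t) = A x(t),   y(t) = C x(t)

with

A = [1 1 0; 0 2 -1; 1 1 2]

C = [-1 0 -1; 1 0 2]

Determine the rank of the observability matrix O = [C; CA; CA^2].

CA = [[-2, -2, -2], [3, 3, 4]]
CA^2 = [[-4, -8, -2], [7, 13, 5]]
Observability matrix O = [C; CA; CA^2] = [[-1, 0, -1], [1, 0, 2], [-2, -2, -2], [3, 3, 4], [-4, -8, -2], [7, 13, 5]]
Take the 3×3 submatrix of O formed by rows 1, 2, 3: [[-1, 0, -1], [1, 0, 2], [-2, -2, -2]]. Its determinant is (-1)·(0·(-2) - 2·(-2)) - 0·(1·(-2) - 2·(-2)) + (-1)·(1·(-2) - 0·(-2)) = (-1)·4 - 0·2 + (-1)·(-2) = -2 ≠ 0.
So rank(O) ≥ 3; since O has 3 columns, rank(O) = 3.
rank(O) = 3 = n, so the pair (A, C) is completely observable.

3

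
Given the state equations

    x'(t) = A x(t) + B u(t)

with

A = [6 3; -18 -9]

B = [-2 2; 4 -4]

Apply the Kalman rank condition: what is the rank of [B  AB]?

1

AB = [[0, 0], [0, 0]]
Controllability matrix C = [B  AB] = [[-2, 2, 0, 0], [4, -4, 0, 0]]
Every column of C is a scalar multiple of column 1 = [-2, 4] (multipliers 1, -1, 0, 0), so the columns span a one-dimensional space.
C ≠ 0, hence rank(C) = 1.
rank(C) = 1 < n = 2, so the pair (A, B) is not completely controllable.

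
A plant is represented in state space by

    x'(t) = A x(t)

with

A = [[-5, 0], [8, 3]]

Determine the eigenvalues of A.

-5, 3

det(sI - A) = s^2 - (tr A)s + det A, with tr A = (-5) + 3 = -2 and det A = (-5)·3 - 0·8 = -15 - 0 = -15.
So p(s) = det(sI - A) = s^2 + 2s - 15.
Factor s^2 + 2s - 15: two numbers with sum -2 and product -15 are 3 and -5, so s^2 + 2s - 15 = (s - 3)(s + 5).
Hence p(s) = (s - 3) (s + 5), with roots -5, 3.
At least one eigenvalue has non-negative real part, so the system is not asymptotically stable.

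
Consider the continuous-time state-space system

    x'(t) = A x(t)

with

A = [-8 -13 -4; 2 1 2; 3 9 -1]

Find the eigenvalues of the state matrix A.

-4, -3, -1

det(sI - A) = s^3 - (tr A)s^2 + (M11 + M22 + M33)s - det A, where Mii is the 2×2 principal minor of A obtained by deleting row i and column i.
tr A = (-8) + 1 + (-1) = -8; M11 = 1·(-1) - 2·9 = -1 - 18 = -19; M22 = (-8)·(-1) - (-4)·3 = 8 - (-12) = 20; M33 = (-8)·1 - (-13)·2 = -8 - (-26) = 18; sum of minors = 19.
det A = (-8)·(1·(-1) - 2·9) - (-13)·(2·(-1) - 2·3) + (-4)·(2·9 - 1·3) = (-8)·(-19) - (-13)·(-8) + (-4)·15 = -12.
So p(s) = det(sI - A) = s^3 + 8s^2 + 19s + 12.
Rational-root test: any integer root divides 12. Testing small divisors, s = -1 works: p(-1) = -1 + 8 + (-19) + 12 = 0, so (s + 1) is a factor.
Dividing, p(s) = (s + 1)(s^2 + 7s + 12).
Factor s^2 + 7s + 12: two numbers with sum -7 and product 12 are -3 and -4, so s^2 + 7s + 12 = (s + 3)(s + 4).
Hence p(s) = (s + 1) (s + 3) (s + 4), with roots -4, -3, -1.
All eigenvalues have negative real part, so the system is asymptotically stable.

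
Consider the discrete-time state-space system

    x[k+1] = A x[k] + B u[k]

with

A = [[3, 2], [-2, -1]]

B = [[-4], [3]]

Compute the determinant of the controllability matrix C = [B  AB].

-2

AB = [[-6], [5]]
Controllability matrix C = [B  AB] = [[-4, -6], [3, 5]]
det(C) = (-4)·5 - (-6)·3 = -20 - (-18) = -2
Since det(C) ≠ 0, rank(C) = 2 and the system is completely controllable.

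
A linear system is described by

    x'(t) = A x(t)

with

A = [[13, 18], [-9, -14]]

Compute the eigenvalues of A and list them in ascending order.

det(sI - A) = s^2 - (tr A)s + det A, with tr A = 13 + (-14) = -1 and det A = 13·(-14) - 18·(-9) = -182 - (-162) = -20.
So p(s) = det(sI - A) = s^2 + s - 20.
Factor s^2 + s - 20: two numbers with sum -1 and product -20 are 4 and -5, so s^2 + s - 20 = (s - 4)(s + 5).
Hence p(s) = (s - 4) (s + 5), with roots -5, 4.
At least one eigenvalue has non-negative real part, so the system is not asymptotically stable.

-5, 4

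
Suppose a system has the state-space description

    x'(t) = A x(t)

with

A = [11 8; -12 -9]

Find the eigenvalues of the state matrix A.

-1, 3

det(sI - A) = s^2 - (tr A)s + det A, with tr A = 11 + (-9) = 2 and det A = 11·(-9) - 8·(-12) = -99 - (-96) = -3.
So p(s) = det(sI - A) = s^2 - 2s - 3.
Factor s^2 - 2s - 3: two numbers with sum 2 and product -3 are 3 and -1, so s^2 - 2s - 3 = (s - 3)(s + 1).
Hence p(s) = (s - 3) (s + 1), with roots -1, 3.
At least one eigenvalue has non-negative real part, so the system is not asymptotically stable.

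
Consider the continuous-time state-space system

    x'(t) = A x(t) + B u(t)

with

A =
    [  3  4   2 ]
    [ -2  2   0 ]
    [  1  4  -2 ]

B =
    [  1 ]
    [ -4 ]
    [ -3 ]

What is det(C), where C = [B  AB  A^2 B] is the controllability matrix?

4024

AB = [[-19], [-10], [-9]]
A^2B = [[-115], [18], [-41]]
Controllability matrix C = [B  AB  A^2B] = [[1, -19, -115], [-4, -10, 18], [-3, -9, -41]]
Expanding along the first row, det(C) = 1·((-10)·(-41) - 18·(-9)) - (-19)·((-4)·(-41) - 18·(-3)) + (-115)·((-4)·(-9) - (-10)·(-3)) = 1·572 - (-19)·218 + (-115)·6 = 4024
Since det(C) ≠ 0, rank(C) = 3 and the system is completely controllable.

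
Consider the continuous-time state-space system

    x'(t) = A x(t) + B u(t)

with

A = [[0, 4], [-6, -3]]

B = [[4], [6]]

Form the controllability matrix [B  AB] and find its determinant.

AB = [[24], [-42]]
Controllability matrix C = [B  AB] = [[4, 24], [6, -42]]
det(C) = 4·(-42) - 24·6 = -168 - 144 = -312
Since det(C) ≠ 0, rank(C) = 2 and the system is completely controllable.

-312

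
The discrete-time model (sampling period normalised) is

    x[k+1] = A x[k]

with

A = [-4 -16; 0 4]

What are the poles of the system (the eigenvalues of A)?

det(zI - A) = z^2 - (tr A)z + det A, with tr A = (-4) + 4 = 0 and det A = (-4)·4 - (-16)·0 = -16 - 0 = -16.
So p(z) = det(zI - A) = z^2 - 16.
Factor z^2 - 16: two numbers with sum 0 and product -16 are 4 and -4, so z^2 - 16 = (z - 4)(z + 4).
Hence p(z) = (z - 4) (z + 4), with roots -4, 4.

-4, 4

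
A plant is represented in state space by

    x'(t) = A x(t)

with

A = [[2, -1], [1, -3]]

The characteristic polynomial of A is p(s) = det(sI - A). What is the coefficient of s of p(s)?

For a 2×2 matrix, det(sI - A) = s^2 - (tr A)s + det A.
tr A = -1, det A = -5.
So p(s) = s^2 + s - 5.
The coefficient of s is 1.

1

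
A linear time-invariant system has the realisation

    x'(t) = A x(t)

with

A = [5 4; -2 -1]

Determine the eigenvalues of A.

1, 3

det(sI - A) = s^2 - (tr A)s + det A, with tr A = 5 + (-1) = 4 and det A = 5·(-1) - 4·(-2) = -5 - (-8) = 3.
So p(s) = det(sI - A) = s^2 - 4s + 3.
Factor s^2 - 4s + 3: two numbers with sum 4 and product 3 are 3 and 1, so s^2 - 4s + 3 = (s - 3)(s - 1).
Hence p(s) = (s - 3) (s - 1), with roots 1, 3.
At least one eigenvalue has non-negative real part, so the system is not asymptotically stable.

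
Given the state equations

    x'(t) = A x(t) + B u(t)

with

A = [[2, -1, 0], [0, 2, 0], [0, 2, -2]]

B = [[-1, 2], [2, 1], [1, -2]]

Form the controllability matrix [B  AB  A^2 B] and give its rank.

AB = [[-4, 3], [4, 2], [2, 6]]
A^2B = [[-12, 4], [8, 4], [4, -8]]
Controllability matrix C = [B  AB  A^2B] = [[-1, 2, -4, 3, -12, 4], [2, 1, 4, 2, 8, 4], [1, -2, 2, 6, 4, -8]]
Take the 3×3 submatrix of C formed by columns 1, 2, 3: [[-1, 2, -4], [2, 1, 4], [1, -2, 2]]. Its determinant is (-1)·(1·2 - 4·(-2)) - 2·(2·2 - 4·1) + (-4)·(2·(-2) - 1·1) = (-1)·10 - 2·0 + (-4)·(-5) = 10 ≠ 0.
So rank(C) ≥ 3; since C has 3 rows, rank(C) = 3.
rank(C) = 3 = n, so the pair (A, B) is completely controllable.

3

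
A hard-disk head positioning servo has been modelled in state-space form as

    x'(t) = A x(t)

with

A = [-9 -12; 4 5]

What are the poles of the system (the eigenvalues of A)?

det(sI - A) = s^2 - (tr A)s + det A, with tr A = (-9) + 5 = -4 and det A = (-9)·5 - (-12)·4 = -45 - (-48) = 3.
So p(s) = det(sI - A) = s^2 + 4s + 3.
Factor s^2 + 4s + 3: two numbers with sum -4 and product 3 are -1 and -3, so s^2 + 4s + 3 = (s + 1)(s + 3).
Hence p(s) = (s + 1) (s + 3), with roots -3, -1.
All eigenvalues have negative real part, so the system is asymptotically stable.

-3, -1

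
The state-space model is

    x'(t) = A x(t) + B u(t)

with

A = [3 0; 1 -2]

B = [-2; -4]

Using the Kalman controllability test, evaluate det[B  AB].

-36

AB = [[-6], [6]]
Controllability matrix C = [B  AB] = [[-2, -6], [-4, 6]]
det(C) = (-2)·6 - (-6)·(-4) = -12 - 24 = -36
Since det(C) ≠ 0, rank(C) = 2 and the system is completely controllable.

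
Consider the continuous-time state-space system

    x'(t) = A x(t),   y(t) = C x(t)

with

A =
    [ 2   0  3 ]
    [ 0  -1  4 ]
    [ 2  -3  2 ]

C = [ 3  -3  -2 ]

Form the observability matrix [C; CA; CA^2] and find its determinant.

CA = [[2, 9, -7]]
CA^2 = [[-10, 12, 28]]
Observability matrix O = [C; CA; CA^2] = [[3, -3, -2], [2, 9, -7], [-10, 12, 28]]
Expanding along the first row, det(O) = 3·(9·28 - (-7)·12) - (-3)·(2·28 - (-7)·(-10)) + (-2)·(2·12 - 9·(-10)) = 3·336 - (-3)·(-14) + (-2)·114 = 738
Since det(O) ≠ 0, rank(O) = 3 and the system is completely observable.

738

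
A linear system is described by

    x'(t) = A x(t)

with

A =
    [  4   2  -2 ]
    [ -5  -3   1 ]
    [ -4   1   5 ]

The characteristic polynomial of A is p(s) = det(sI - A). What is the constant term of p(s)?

Expand det(sI - A) for the 3×3 matrix.
p(s) = s^3 - 6s^2 - 6s - 12.
(Check: constant term = det(-A) = (-1)^3 det A = -12; coefficient of s^2 = -tr A = -6.)
The constant term is -12.

-12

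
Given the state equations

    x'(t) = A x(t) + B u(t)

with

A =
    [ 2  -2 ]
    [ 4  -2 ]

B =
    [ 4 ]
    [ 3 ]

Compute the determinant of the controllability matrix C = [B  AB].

AB = [[2], [10]]
Controllability matrix C = [B  AB] = [[4, 2], [3, 10]]
det(C) = 4·10 - 2·3 = 40 - 6 = 34
Since det(C) ≠ 0, rank(C) = 2 and the system is completely controllable.

34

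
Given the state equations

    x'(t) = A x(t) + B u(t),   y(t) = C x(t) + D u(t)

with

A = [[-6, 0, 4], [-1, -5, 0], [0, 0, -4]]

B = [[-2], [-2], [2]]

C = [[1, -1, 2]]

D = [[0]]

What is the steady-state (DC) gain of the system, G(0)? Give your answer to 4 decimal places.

G(0) = C(-A)^{-1}B + D = -C A^{-1} B + D.
det A = -120, so A^{-1} = (1/-120)·adj(A) = [[-1/6, 0, -1/6], [1/30, -1/5, 1/30], [0, 0, -1/4]]
A^{-1} B = [0, 2/5, -1/2]^T
C A^{-1} B = -7/5
G(0) = D - C A^{-1} B = 0 - (-7/5) = 7/5 ≈ 1.4000

1.4000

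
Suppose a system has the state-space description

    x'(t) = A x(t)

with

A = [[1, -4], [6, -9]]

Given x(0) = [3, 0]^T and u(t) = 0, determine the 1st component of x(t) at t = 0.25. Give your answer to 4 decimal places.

2.5323

det(sI - A) = s^2 - (tr A)s + det A, with tr A = 1 + (-9) = -8 and det A = 1·(-9) - (-4)·6 = -9 - (-24) = 15.
So p(s) = det(sI - A) = s^2 + 8s + 15.
Factor s^2 + 8s + 15: two numbers with sum -8 and product 15 are -3 and -5, so s^2 + 8s + 15 = (s + 3)(s + 5).
Hence p(s) = (s + 3) (s + 5), with roots -5, -3.
The eigenvalues -5, -3 are distinct and real, so A is diagonalisable and x(t) = e^{At} x(0) = V diag(e^{λ_i t}) V^{-1} x(0), where the columns of V are the eigenvectors.
λ = -5: A - (-5)I = [[6, -4], [6, -4]]. Row 1 gives 6·v1 + (-4)·v2 = 0, so take v_1 = [2, 3]^T.
λ = -3: A - (-3)I = [[4, -4], [6, -6]]. Row 1 gives 4·v1 + (-4)·v2 = 0, so take v_2 = [1, 1]^T.
V = [v_1 v_2] = [[2, 1], [3, 1]] has det V = -1, so V^{-1} = adj(V)/det V = [[-1, 1], [3, -2]].
Modal coordinates z(0) = V^{-1} x(0): (-1)·3 + 1·0 = -3; 3·3 + (-2)·0 = 9; so z(0) = [-3, 9]^T.
x_1(t) = Σ_i (v_i)_1 · z_i(0) · e^{λ_i t} (row 1 of V times the modal terms).
x_1(0.25) = 2·(-3)·e^{-5·0.25} + 1·9·e^{-3·0.25} = (-6)·0.286505 + 9·0.472367 = 2.5323.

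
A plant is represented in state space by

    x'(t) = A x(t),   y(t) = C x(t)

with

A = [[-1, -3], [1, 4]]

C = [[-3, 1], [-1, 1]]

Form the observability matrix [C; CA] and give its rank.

CA = [[4, 13], [2, 7]]
Observability matrix O = [C; CA] = [[-3, 1], [-1, 1], [4, 13], [2, 7]]
Take the 2×2 submatrix of O formed by rows 1, 2: [[-3, 1], [-1, 1]]. Its determinant is (-3)·1 - 1·(-1) = -3 - (-1) = -2 ≠ 0.
So rank(O) ≥ 2; since O has 2 columns, rank(O) = 2.
rank(O) = 2 = n, so the pair (A, C) is completely observable.

2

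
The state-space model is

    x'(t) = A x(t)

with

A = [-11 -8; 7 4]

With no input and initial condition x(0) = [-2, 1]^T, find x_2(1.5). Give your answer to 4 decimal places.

-0.0493

det(sI - A) = s^2 - (tr A)s + det A, with tr A = (-11) + 4 = -7 and det A = (-11)·4 - (-8)·7 = -44 - (-56) = 12.
So p(s) = det(sI - A) = s^2 + 7s + 12.
Factor s^2 + 7s + 12: two numbers with sum -7 and product 12 are -3 and -4, so s^2 + 7s + 12 = (s + 3)(s + 4).
Hence p(s) = (s + 3) (s + 4), with roots -4, -3.
The eigenvalues -4, -3 are distinct and real, so A is diagonalisable and x(t) = e^{At} x(0) = V diag(e^{λ_i t}) V^{-1} x(0), where the columns of V are the eigenvectors.
λ = -4: A - (-4)I = [[-7, -8], [7, 8]]. Row 1 gives (-7)·v1 + (-8)·v2 = 0, so take v_1 = [-8, 7]^T.
λ = -3: A - (-3)I = [[-8, -8], [7, 7]]. Row 1 gives (-8)·v1 + (-8)·v2 = 0, so take v_2 = [-1, 1]^T.
V = [v_1 v_2] = [[-8, -1], [7, 1]] has det V = -1, so V^{-1} = adj(V)/det V = [[-1, -1], [7, 8]].
Modal coordinates z(0) = V^{-1} x(0): (-1)·(-2) + (-1)·1 = 1; 7·(-2) + 8·1 = -6; so z(0) = [1, -6]^T.
x_2(t) = Σ_i (v_i)_2 · z_i(0) · e^{λ_i t} (row 2 of V times the modal terms).
x_2(1.5) = 7·1·e^{-4·1.5} + 1·(-6)·e^{-3·1.5} = 7·0.002479 + (-6)·0.011109 = -0.0493.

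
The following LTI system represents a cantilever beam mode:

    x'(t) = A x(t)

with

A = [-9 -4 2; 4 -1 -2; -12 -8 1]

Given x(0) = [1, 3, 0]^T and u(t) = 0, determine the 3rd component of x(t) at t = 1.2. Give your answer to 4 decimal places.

det(sI - A) = s^3 - (tr A)s^2 + (M11 + M22 + M33)s - det A, where Mii is the 2×2 principal minor of A obtained by deleting row i and column i.
tr A = (-9) + (-1) + 1 = -9; M11 = (-1)·1 - (-2)·(-8) = -1 - 16 = -17; M22 = (-9)·1 - 2·(-12) = -9 - (-24) = 15; M33 = (-9)·(-1) - (-4)·4 = 9 - (-16) = 25; sum of minors = 23.
det A = (-9)·((-1)·1 - (-2)·(-8)) - (-4)·(4·1 - (-2)·(-12)) + 2·(4·(-8) - (-1)·(-12)) = (-9)·(-17) - (-4)·(-20) + 2·(-44) = -15.
So p(s) = det(sI - A) = s^3 + 9s^2 + 23s + 15.
Rational-root test: any integer root divides 15. Testing small divisors, s = -1 works: p(-1) = -1 + 9 + (-23) + 15 = 0, so (s + 1) is a factor.
Dividing, p(s) = (s + 1)(s^2 + 8s + 15).
Factor s^2 + 8s + 15: two numbers with sum -8 and product 15 are -3 and -5, so s^2 + 8s + 15 = (s + 3)(s + 5).
Hence p(s) = (s + 1) (s + 3) (s + 5), with roots -5, -3, -1.
The eigenvalues -5, -3, -1 are distinct and real, so A is diagonalisable and x(t) = e^{At} x(0) = V diag(e^{λ_i t}) V^{-1} x(0), where the columns of V are the eigenvectors.
λ = -5: A - (-5)I = [[-4, -4, 2], [4, 4, -2], [-12, -8, 6]]. v must be orthogonal to every row; (row 1) × (row 3) = [-8, 0, -16], so take v_1 = [1, 0, 2]^T.
λ = -3: A - (-3)I = [[-6, -4, 2], [4, 2, -2], [-12, -8, 4]]. v must be orthogonal to every row; (row 1) × (row 2) = [4, -4, 4], so take v_2 = [-1, 1, -1]^T.
λ = -1: A - (-1)I = [[-8, -4, 2], [4, 0, -2], [-12, -8, 2]]. v must be orthogonal to every row; (row 1) × (row 2) = [8, -8, 16], so take v_3 = [1, -1, 2]^T.
V = [v_1 v_2 v_3] = [[1, -1, 1], [0, 1, -1], [2, -1, 2]] has det V = 1, so V^{-1} = adj(V)/det V = [[1, 1, 0], [-2, 0, 1], [-2, -1, 1]].
Modal coordinates z(0) = V^{-1} x(0): 1·1 + 1·3 + 0·0 = 4; (-2)·1 + 0·3 + 1·0 = -2; (-2)·1 + (-1)·3 + 1·0 = -5; so z(0) = [4, -2, -5]^T.
x_3(t) = Σ_i (v_i)_3 · z_i(0) · e^{λ_i t} (row 3 of V times the modal terms).
x_3(1.2) = 2·4·e^{-5·1.2} + (-1)·(-2)·e^{-3·1.2} + 2·(-5)·e^{-1·1.2} = 8·0.002479 + 2·0.027324 + (-10)·0.301194 = -2.9375.

-2.9375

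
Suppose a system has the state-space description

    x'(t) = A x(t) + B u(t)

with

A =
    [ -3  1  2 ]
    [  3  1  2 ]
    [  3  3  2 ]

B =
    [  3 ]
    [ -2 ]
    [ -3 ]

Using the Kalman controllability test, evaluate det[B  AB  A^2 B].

AB = [[-17], [1], [-3]]
A^2B = [[46], [-56], [-54]]
Controllability matrix C = [B  AB  A^2B] = [[3, -17, 46], [-2, 1, -56], [-3, -3, -54]]
Expanding along the first row, det(C) = 3·(1·(-54) - (-56)·(-3)) - (-17)·((-2)·(-54) - (-56)·(-3)) + 46·((-2)·(-3) - 1·(-3)) = 3·(-222) - (-17)·(-60) + 46·9 = -1272
Since det(C) ≠ 0, rank(C) = 3 and the system is completely controllable.

-1272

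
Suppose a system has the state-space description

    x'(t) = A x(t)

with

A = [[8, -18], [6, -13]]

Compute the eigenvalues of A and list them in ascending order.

-4, -1

det(sI - A) = s^2 - (tr A)s + det A, with tr A = 8 + (-13) = -5 and det A = 8·(-13) - (-18)·6 = -104 - (-108) = 4.
So p(s) = det(sI - A) = s^2 + 5s + 4.
Factor s^2 + 5s + 4: two numbers with sum -5 and product 4 are -1 and -4, so s^2 + 5s + 4 = (s + 1)(s + 4).
Hence p(s) = (s + 1) (s + 4), with roots -4, -1.
All eigenvalues have negative real part, so the system is asymptotically stable.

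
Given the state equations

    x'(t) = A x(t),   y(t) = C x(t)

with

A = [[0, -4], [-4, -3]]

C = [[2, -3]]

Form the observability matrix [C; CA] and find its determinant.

38

CA = [[12, 1]]
Observability matrix O = [C; CA] = [[2, -3], [12, 1]]
det(O) = 2·1 - (-3)·12 = 2 - (-36) = 38
Since det(O) ≠ 0, rank(O) = 2 and the system is completely observable.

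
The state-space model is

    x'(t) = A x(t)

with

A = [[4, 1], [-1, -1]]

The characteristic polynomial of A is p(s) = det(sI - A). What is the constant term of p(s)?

-3

For a 2×2 matrix, det(sI - A) = s^2 - (tr A)s + det A.
tr A = 3, det A = -3.
So p(s) = s^2 - 3s - 3.
The constant term is -3.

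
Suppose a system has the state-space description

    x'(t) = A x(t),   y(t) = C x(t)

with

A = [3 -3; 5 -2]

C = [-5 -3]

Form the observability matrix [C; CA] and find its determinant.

CA = [[-30, 21]]
Observability matrix O = [C; CA] = [[-5, -3], [-30, 21]]
det(O) = (-5)·21 - (-3)·(-30) = -105 - 90 = -195
Since det(O) ≠ 0, rank(O) = 2 and the system is completely observable.

-195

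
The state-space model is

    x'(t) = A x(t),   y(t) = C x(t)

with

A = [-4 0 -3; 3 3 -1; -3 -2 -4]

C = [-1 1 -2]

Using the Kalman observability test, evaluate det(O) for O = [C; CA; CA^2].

240

CA = [[13, 7, 10]]
CA^2 = [[-61, 1, -86]]
Observability matrix O = [C; CA; CA^2] = [[-1, 1, -2], [13, 7, 10], [-61, 1, -86]]
Expanding along the first row, det(O) = (-1)·(7·(-86) - 10·1) - 1·(13·(-86) - 10·(-61)) + (-2)·(13·1 - 7·(-61)) = (-1)·(-612) - 1·(-508) + (-2)·440 = 240
Since det(O) ≠ 0, rank(O) = 3 and the system is completely observable.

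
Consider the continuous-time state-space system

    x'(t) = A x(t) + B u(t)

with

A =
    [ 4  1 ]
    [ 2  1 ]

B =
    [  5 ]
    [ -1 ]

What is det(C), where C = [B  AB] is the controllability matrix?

AB = [[19], [9]]
Controllability matrix C = [B  AB] = [[5, 19], [-1, 9]]
det(C) = 5·9 - 19·(-1) = 45 - (-19) = 64
Since det(C) ≠ 0, rank(C) = 2 and the system is completely controllable.

64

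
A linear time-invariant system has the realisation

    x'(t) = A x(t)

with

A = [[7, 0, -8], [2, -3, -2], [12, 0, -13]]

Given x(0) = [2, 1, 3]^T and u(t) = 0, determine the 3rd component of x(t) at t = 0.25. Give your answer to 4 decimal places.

0.8595

det(sI - A) = s^3 - (tr A)s^2 + (M11 + M22 + M33)s - det A, where Mii is the 2×2 principal minor of A obtained by deleting row i and column i.
tr A = 7 + (-3) + (-13) = -9; M11 = (-3)·(-13) - (-2)·0 = 39 - 0 = 39; M22 = 7·(-13) - (-8)·12 = -91 - (-96) = 5; M33 = 7·(-3) - 0·2 = -21 - 0 = -21; sum of minors = 23.
det A = 7·((-3)·(-13) - (-2)·0) - 0·(2·(-13) - (-2)·12) + (-8)·(2·0 - (-3)·12) = 7·39 - 0·(-2) + (-8)·36 = -15.
So p(s) = det(sI - A) = s^3 + 9s^2 + 23s + 15.
Rational-root test: any integer root divides 15. Testing small divisors, s = -1 works: p(-1) = -1 + 9 + (-23) + 15 = 0, so (s + 1) is a factor.
Dividing, p(s) = (s + 1)(s^2 + 8s + 15).
Factor s^2 + 8s + 15: two numbers with sum -8 and product 15 are -3 and -5, so s^2 + 8s + 15 = (s + 3)(s + 5).
Hence p(s) = (s + 1) (s + 3) (s + 5), with roots -5, -3, -1.
The eigenvalues -5, -3, -1 are distinct and real, so A is diagonalisable and x(t) = e^{At} x(0) = V diag(e^{λ_i t}) V^{-1} x(0), where the columns of V are the eigenvectors.
λ = -5: A - (-5)I = [[12, 0, -8], [2, 2, -2], [12, 0, -8]]. v must be orthogonal to every row; (row 1) × (row 2) = [16, 8, 24], so take v_1 = [2, 1, 3]^T.
λ = -3: A - (-3)I = [[10, 0, -8], [2, 0, -2], [12, 0, -10]]. v must be orthogonal to every row; (row 1) × (row 2) = [0, 4, 0], so take v_2 = [0, 1, 0]^T.
λ = -1: A - (-1)I = [[8, 0, -8], [2, -2, -2], [12, 0, -12]]. v must be orthogonal to every row; (row 1) × (row 2) = [-16, 0, -16], so take v_3 = [-1, 0, -1]^T.
V = [v_1 v_2 v_3] = [[2, 0, -1], [1, 1, 0], [3, 0, -1]] has det V = 1, so V^{-1} = adj(V)/det V = [[-1, 0, 1], [1, 1, -1], [-3, 0, 2]].
Modal coordinates z(0) = V^{-1} x(0): (-1)·2 + 0·1 + 1·3 = 1; 1·2 + 1·1 + (-1)·3 = 0; (-3)·2 + 0·1 + 2·3 = 0; so z(0) = [1, 0, 0]^T.
x_3(t) = Σ_i (v_i)_3 · z_i(0) · e^{λ_i t} (row 3 of V times the modal terms).
x_3(0.25) = 3·1·e^{-5·0.25} + 0·0·e^{-3·0.25} + (-1)·0·e^{-1·0.25} = 3·0.286505 + 0·0.472367 + 0·0.778801 = 0.8595.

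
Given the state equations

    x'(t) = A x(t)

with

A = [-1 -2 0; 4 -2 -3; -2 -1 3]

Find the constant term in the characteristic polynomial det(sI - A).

Expand det(sI - A) for the 3×3 matrix.
p(s) = s^3 - 2s - 21.
(Check: constant term = det(-A) = (-1)^3 det A = -21; coefficient of s^2 = -tr A = 0.)
The constant term is -21.

-21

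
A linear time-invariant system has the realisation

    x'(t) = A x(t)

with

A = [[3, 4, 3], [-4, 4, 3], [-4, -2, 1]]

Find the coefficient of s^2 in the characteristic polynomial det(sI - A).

Expand det(sI - A) for the 3×3 matrix.
p(s) = s^3 - 8s^2 + 53s - 70.
(Check: constant term = det(-A) = (-1)^3 det A = -70; coefficient of s^2 = -tr A = -8.)
The coefficient of s^2 is -8.

-8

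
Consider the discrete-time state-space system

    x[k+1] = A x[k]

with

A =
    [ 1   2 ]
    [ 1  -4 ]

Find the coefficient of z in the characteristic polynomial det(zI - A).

For a 2×2 matrix, det(zI - A) = z^2 - (tr A)z + det A.
tr A = -3, det A = -6.
So p(z) = z^2 + 3z - 6.
The coefficient of z is 3.

3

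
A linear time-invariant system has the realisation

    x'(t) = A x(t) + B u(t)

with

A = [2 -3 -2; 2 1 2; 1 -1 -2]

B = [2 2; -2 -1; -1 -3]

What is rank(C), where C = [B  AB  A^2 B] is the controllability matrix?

3

AB = [[12, 13], [0, -3], [6, 9]]
A^2B = [[12, 17], [36, 41], [0, -2]]
Controllability matrix C = [B  AB  A^2B] = [[2, 2, 12, 13, 12, 17], [-2, -1, 0, -3, 36, 41], [-1, -3, 6, 9, 0, -2]]
Take the 3×3 submatrix of C formed by columns 1, 2, 3: [[2, 2, 12], [-2, -1, 0], [-1, -3, 6]]. Its determinant is 2·((-1)·6 - 0·(-3)) - 2·((-2)·6 - 0·(-1)) + 12·((-2)·(-3) - (-1)·(-1)) = 2·(-6) - 2·(-12) + 12·5 = 72 ≠ 0.
So rank(C) ≥ 3; since C has 3 rows, rank(C) = 3.
rank(C) = 3 = n, so the pair (A, B) is completely controllable.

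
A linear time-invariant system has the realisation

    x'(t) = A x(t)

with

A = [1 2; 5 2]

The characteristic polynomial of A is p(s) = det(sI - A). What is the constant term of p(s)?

For a 2×2 matrix, det(sI - A) = s^2 - (tr A)s + det A.
tr A = 3, det A = -8.
So p(s) = s^2 - 3s - 8.
The constant term is -8.

-8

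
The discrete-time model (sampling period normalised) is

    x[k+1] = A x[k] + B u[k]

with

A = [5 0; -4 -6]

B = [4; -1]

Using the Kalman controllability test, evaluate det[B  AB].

AB = [[20], [-10]]
Controllability matrix C = [B  AB] = [[4, 20], [-1, -10]]
det(C) = 4·(-10) - 20·(-1) = -40 - (-20) = -20
Since det(C) ≠ 0, rank(C) = 2 and the system is completely controllable.

-20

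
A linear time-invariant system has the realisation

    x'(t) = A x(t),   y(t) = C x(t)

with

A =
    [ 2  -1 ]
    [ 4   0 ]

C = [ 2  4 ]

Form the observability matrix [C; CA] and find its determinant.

-84

CA = [[20, -2]]
Observability matrix O = [C; CA] = [[2, 4], [20, -2]]
det(O) = 2·(-2) - 4·20 = -4 - 80 = -84
Since det(O) ≠ 0, rank(O) = 2 and the system is completely observable.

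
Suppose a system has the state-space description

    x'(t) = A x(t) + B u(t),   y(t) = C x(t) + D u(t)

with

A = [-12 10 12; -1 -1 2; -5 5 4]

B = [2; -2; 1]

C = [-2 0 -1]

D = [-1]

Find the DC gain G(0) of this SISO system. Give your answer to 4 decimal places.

6.5000

G(0) = C(-A)^{-1}B + D = -C A^{-1} B + D.
det A = -12, so A^{-1} = (1/-12)·adj(A) = [[7/6, -5/3, -8/3], [1/2, -1, -1], [5/6, -5/6, -11/6]]
A^{-1} B = [3, 2, 3/2]^T
C A^{-1} B = -15/2
G(0) = D - C A^{-1} B = -1 - (-15/2) = 13/2 ≈ 6.5000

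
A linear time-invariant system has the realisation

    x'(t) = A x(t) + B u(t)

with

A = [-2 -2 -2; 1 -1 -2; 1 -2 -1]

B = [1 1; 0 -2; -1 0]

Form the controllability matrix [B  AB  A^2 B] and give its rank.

AB = [[0, 2], [3, 3], [2, 5]]
A^2B = [[-10, -20], [-7, -11], [-8, -9]]
Controllability matrix C = [B  AB  A^2B] = [[1, 1, 0, 2, -10, -20], [0, -2, 3, 3, -7, -11], [-1, 0, 2, 5, -8, -9]]
Take the 3×3 submatrix of C formed by columns 1, 2, 3: [[1, 1, 0], [0, -2, 3], [-1, 0, 2]]. Its determinant is 1·((-2)·2 - 3·0) - 1·(0·2 - 3·(-1)) + 0·(0·0 - (-2)·(-1)) = 1·(-4) - 1·3 + 0·(-2) = -7 ≠ 0.
So rank(C) ≥ 3; since C has 3 rows, rank(C) = 3.
rank(C) = 3 = n, so the pair (A, B) is completely controllable.

3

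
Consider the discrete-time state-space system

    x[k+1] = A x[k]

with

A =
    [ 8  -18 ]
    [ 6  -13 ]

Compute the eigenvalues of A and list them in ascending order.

-4, -1

det(zI - A) = z^2 - (tr A)z + det A, with tr A = 8 + (-13) = -5 and det A = 8·(-13) - (-18)·6 = -104 - (-108) = 4.
So p(z) = det(zI - A) = z^2 + 5z + 4.
Factor z^2 + 5z + 4: two numbers with sum -5 and product 4 are -1 and -4, so z^2 + 5z + 4 = (z + 1)(z + 4).
Hence p(z) = (z + 1) (z + 4), with roots -4, -1.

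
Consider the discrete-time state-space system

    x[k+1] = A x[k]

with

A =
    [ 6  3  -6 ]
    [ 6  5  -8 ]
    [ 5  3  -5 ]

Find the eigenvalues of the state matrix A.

1, 2, 3

det(zI - A) = z^3 - (tr A)z^2 + (M11 + M22 + M33)z - det A, where Mii is the 2×2 principal minor of A obtained by deleting row i and column i.
tr A = 6 + 5 + (-5) = 6; M11 = 5·(-5) - (-8)·3 = -25 - (-24) = -1; M22 = 6·(-5) - (-6)·5 = -30 - (-30) = 0; M33 = 6·5 - 3·6 = 30 - 18 = 12; sum of minors = 11.
det A = 6·(5·(-5) - (-8)·3) - 3·(6·(-5) - (-8)·5) + (-6)·(6·3 - 5·5) = 6·(-1) - 3·10 + (-6)·(-7) = 6.
So p(z) = det(zI - A) = z^3 - 6z^2 + 11z - 6.
Rational-root test: any integer root divides -6. Testing small divisors, z = 1 works: p(1) = 1 + (-6) + 11 + (-6) = 0, so (z - 1) is a factor.
Dividing, p(z) = (z - 1)(z^2 - 5z + 6).
Factor z^2 - 5z + 6: two numbers with sum 5 and product 6 are 3 and 2, so z^2 - 5z + 6 = (z - 3)(z - 2).
Hence p(z) = (z - 3) (z - 2) (z - 1), with roots 1, 2, 3.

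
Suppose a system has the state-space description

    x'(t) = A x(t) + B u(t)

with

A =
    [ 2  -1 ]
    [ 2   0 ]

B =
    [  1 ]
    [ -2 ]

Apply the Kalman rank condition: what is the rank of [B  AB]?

AB = [[4], [2]]
Controllability matrix C = [B  AB] = [[1, 4], [-2, 2]]
det(C) = 1·2 - 4·(-2) = 2 - (-8) = 10 ≠ 0, so rank(C) = 2.
rank(C) = 2 = n, so the pair (A, B) is completely controllable.

2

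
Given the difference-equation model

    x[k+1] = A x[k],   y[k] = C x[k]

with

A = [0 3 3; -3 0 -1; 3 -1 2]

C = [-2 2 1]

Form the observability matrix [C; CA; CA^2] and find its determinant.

-250

CA = [[-3, -7, -6]]
CA^2 = [[3, -3, -14]]
Observability matrix O = [C; CA; CA^2] = [[-2, 2, 1], [-3, -7, -6], [3, -3, -14]]
Expanding along the first row, det(O) = (-2)·((-7)·(-14) - (-6)·(-3)) - 2·((-3)·(-14) - (-6)·3) + 1·((-3)·(-3) - (-7)·3) = (-2)·80 - 2·60 + 1·30 = -250
Since det(O) ≠ 0, rank(O) = 3 and the system is completely observable.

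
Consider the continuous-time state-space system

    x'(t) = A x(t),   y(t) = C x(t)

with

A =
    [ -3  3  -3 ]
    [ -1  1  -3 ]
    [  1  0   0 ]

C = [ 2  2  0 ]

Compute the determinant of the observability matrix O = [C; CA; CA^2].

-480

CA = [[-8, 8, -12]]
CA^2 = [[4, -16, 0]]
Observability matrix O = [C; CA; CA^2] = [[2, 2, 0], [-8, 8, -12], [4, -16, 0]]
Expanding along the first row, det(O) = 2·(8·0 - (-12)·(-16)) - 2·((-8)·0 - (-12)·4) + 0·((-8)·(-16) - 8·4) = 2·(-192) - 2·48 + 0·96 = -480
Since det(O) ≠ 0, rank(O) = 3 and the system is completely observable.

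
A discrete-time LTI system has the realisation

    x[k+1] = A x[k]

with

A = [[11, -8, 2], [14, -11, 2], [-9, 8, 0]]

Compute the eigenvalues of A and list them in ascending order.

-3, 1, 2

det(zI - A) = z^3 - (tr A)z^2 + (M11 + M22 + M33)z - det A, where Mii is the 2×2 principal minor of A obtained by deleting row i and column i.
tr A = 11 + (-11) + 0 = 0; M11 = (-11)·0 - 2·8 = 0 - 16 = -16; M22 = 11·0 - 2·(-9) = 0 - (-18) = 18; M33 = 11·(-11) - (-8)·14 = -121 - (-112) = -9; sum of minors = -7.
det A = 11·((-11)·0 - 2·8) - (-8)·(14·0 - 2·(-9)) + 2·(14·8 - (-11)·(-9)) = 11·(-16) - (-8)·18 + 2·13 = -6.
So p(z) = det(zI - A) = z^3 - 7z + 6.
Rational-root test: any integer root divides 6. Testing small divisors, z = 1 works: p(1) = 1 + 0 + (-7) + 6 = 0, so (z - 1) is a factor.
Dividing, p(z) = (z - 1)(z^2 + z - 6).
Factor z^2 + z - 6: two numbers with sum -1 and product -6 are 2 and -3, so z^2 + z - 6 = (z - 2)(z + 3).
Hence p(z) = (z - 2) (z - 1) (z + 3), with roots -3, 1, 2.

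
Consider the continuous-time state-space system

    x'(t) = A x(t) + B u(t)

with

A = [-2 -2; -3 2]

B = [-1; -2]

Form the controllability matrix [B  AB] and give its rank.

2

AB = [[6], [-1]]
Controllability matrix C = [B  AB] = [[-1, 6], [-2, -1]]
det(C) = (-1)·(-1) - 6·(-2) = 1 - (-12) = 13 ≠ 0, so rank(C) = 2.
rank(C) = 2 = n, so the pair (A, B) is completely controllable.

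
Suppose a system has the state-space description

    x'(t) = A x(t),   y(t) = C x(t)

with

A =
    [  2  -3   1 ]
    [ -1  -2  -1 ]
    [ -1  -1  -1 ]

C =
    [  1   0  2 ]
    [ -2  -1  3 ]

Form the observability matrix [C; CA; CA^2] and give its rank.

CA = [[0, -5, -1], [-6, 5, -4]]
CA^2 = [[6, 11, 6], [-13, 12, -7]]
Observability matrix O = [C; CA; CA^2] = [[1, 0, 2], [-2, -1, 3], [0, -5, -1], [-6, 5, -4], [6, 11, 6], [-13, 12, -7]]
Take the 3×3 submatrix of O formed by rows 1, 2, 3: [[1, 0, 2], [-2, -1, 3], [0, -5, -1]]. Its determinant is 1·((-1)·(-1) - 3·(-5)) - 0·((-2)·(-1) - 3·0) + 2·((-2)·(-5) - (-1)·0) = 1·16 - 0·2 + 2·10 = 36 ≠ 0.
So rank(O) ≥ 3; since O has 3 columns, rank(O) = 3.
rank(O) = 3 = n, so the pair (A, C) is completely observable.

3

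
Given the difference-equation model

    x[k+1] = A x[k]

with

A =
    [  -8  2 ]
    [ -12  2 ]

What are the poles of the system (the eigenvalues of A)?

det(zI - A) = z^2 - (tr A)z + det A, with tr A = (-8) + 2 = -6 and det A = (-8)·2 - 2·(-12) = -16 - (-24) = 8.
So p(z) = det(zI - A) = z^2 + 6z + 8.
Factor z^2 + 6z + 8: two numbers with sum -6 and product 8 are -2 and -4, so z^2 + 6z + 8 = (z + 2)(z + 4).
Hence p(z) = (z + 2) (z + 4), with roots -4, -2.

-4, -2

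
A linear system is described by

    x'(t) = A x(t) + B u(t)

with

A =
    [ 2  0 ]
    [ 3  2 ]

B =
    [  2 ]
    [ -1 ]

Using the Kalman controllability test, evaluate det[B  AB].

AB = [[4], [4]]
Controllability matrix C = [B  AB] = [[2, 4], [-1, 4]]
det(C) = 2·4 - 4·(-1) = 8 - (-4) = 12
Since det(C) ≠ 0, rank(C) = 2 and the system is completely controllable.

12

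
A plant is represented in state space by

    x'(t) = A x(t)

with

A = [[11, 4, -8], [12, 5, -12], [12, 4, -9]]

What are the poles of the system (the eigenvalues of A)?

-1, 3, 5

det(sI - A) = s^3 - (tr A)s^2 + (M11 + M22 + M33)s - det A, where Mii is the 2×2 principal minor of A obtained by deleting row i and column i.
tr A = 11 + 5 + (-9) = 7; M11 = 5·(-9) - (-12)·4 = -45 - (-48) = 3; M22 = 11·(-9) - (-8)·12 = -99 - (-96) = -3; M33 = 11·5 - 4·12 = 55 - 48 = 7; sum of minors = 7.
det A = 11·(5·(-9) - (-12)·4) - 4·(12·(-9) - (-12)·12) + (-8)·(12·4 - 5·12) = 11·3 - 4·36 + (-8)·(-12) = -15.
So p(s) = det(sI - A) = s^3 - 7s^2 + 7s + 15.
Rational-root test: any integer root divides 15. Testing small divisors, s = -1 works: p(-1) = -1 + (-7) + (-7) + 15 = 0, so (s + 1) is a factor.
Dividing, p(s) = (s + 1)(s^2 - 8s + 15).
Factor s^2 - 8s + 15: two numbers with sum 8 and product 15 are 5 and 3, so s^2 - 8s + 15 = (s - 5)(s - 3).
Hence p(s) = (s - 5) (s - 3) (s + 1), with roots -1, 3, 5.
At least one eigenvalue has non-negative real part, so the system is not asymptotically stable.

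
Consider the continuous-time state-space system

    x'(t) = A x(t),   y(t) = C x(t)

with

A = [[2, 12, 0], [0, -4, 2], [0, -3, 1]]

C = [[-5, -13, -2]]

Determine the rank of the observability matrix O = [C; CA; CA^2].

2

CA = [[-10, -2, -28]]
CA^2 = [[-20, -28, -32]]
Observability matrix O = [C; CA; CA^2] = [[-5, -13, -2], [-10, -2, -28], [-20, -28, -32]]
The columns c1, c2, c3 of O are linearly dependent: -3·c1 + c2 + c3 = 0 (check each entry), so rank(O) ≤ 2.
The 2×2 minor from rows 1, 2, columns 1, 2 is (-5)·(-2) - (-13)·(-10) = 10 - 130 = -120 ≠ 0, so rank(O) = 2.
rank(O) = 2 < n = 3, so the pair (A, C) is not completely observable.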